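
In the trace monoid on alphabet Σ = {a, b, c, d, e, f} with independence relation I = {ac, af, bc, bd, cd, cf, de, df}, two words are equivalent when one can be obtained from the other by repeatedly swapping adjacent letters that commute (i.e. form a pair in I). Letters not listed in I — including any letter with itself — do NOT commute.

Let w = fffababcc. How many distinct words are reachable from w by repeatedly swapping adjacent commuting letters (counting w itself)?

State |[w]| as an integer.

0(f) covers ∅
1(f) covers 0:f
2(f) covers 1:f
3(a) covers ∅
4(b) covers 2:f, 3:a
5(a) covers 4:b
6(b) covers 5:a
7(c) covers ∅
8(c) covers 7:c
floor of heap: 0:f, 3:a, 7:c
completions by unplaced set U, small U first (add the entries for U minus each lowest piece of U):
  |U|=1: {6}:1  {8}:1
  |U|=2: {5,6}:1  {6,8}:2  {7,8}:1
  |U|=3: {4,5,6}:1  {5,6,8}:3  {6,7,8}:3
  |U|=4: {2,4,5,6}:1  {3,4,5,6}:1  {4,5,6,8}:4  {5,6,7,8}:6
  |U|=5: {1,2,4,5,6}:1  {2,3,4,5,6}:2  {2,4,5,6,8}:5  {3,4,5,6,8}:5  {4,5,6,7,8}:10
  |U|=6: {0,1,2,4,5,6}:1  {1,2,3,4,5,6}:3  {1,2,4,5,6,8}:6  {2,3,4,5,6,8}:12  {2,4,5,6,7,8}:15  {3,4,5,6,7,8}:15
  |U|=7: {0,1,2,3,4,5,6}:4  {0,1,2,4,5,6,8}:7  {1,2,3,4,5,6,8}:21  {1,2,4,5,6,7,8}:21  {2,3,4,5,6,7,8}:42
  start at 0(f): 84
  start at 3(a): 28
  start at 7(c): 32
sum over floor = 144

144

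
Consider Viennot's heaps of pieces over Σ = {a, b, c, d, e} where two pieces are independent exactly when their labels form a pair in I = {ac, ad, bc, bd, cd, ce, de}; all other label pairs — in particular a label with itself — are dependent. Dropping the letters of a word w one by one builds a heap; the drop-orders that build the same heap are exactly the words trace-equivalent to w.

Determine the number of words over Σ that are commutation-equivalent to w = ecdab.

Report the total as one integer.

20

drop 0:e onto floor
drop 1:c onto floor
drop 2:d onto floor
drop 3:a onto {0:e}
drop 4:b onto {3:a}
ground layer = {0:e, 1:c, 2:d}
drop-orders for the pieces not yet dropped (sum over which currently-grounded one goes next):
  1 to go: {1} 1  {2} 1  {4} 1
  2 to go: {1,2} 2  {1,4} 2  {2,4} 2  {3,4} 1
  3 to go: {0,3,4} 1  {1,2,4} 6  {1,3,4} 3  {2,3,4} 3
  if 0:e drops first: 12 orders
  if 1:c drops first: 4 orders
  if 2:d drops first: 4 orders
heap linearizations: 20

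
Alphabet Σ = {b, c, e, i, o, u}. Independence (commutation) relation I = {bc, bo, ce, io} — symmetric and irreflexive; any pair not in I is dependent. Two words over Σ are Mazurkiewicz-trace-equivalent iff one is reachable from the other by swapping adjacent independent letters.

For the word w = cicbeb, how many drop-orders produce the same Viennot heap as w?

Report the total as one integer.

4

#0=c has no predecessor
#1=i depends on [0:c]
#2=c depends on [1:i]
#3=b depends on [1:i]
#4=e depends on [3:b]
#5=b depends on [4:e]
sources: [0:c]
N(rest) = Σ N(rest − s) over sources s of rest; N(one piece) = 1:
  size 1 → [2]=1  [5]=1
  size 2 → [2,5]=2  [4,5]=1
  size 3 → [2,4,5]=3  [3,4,5]=1
  size 4 → [2,3,4,5]=4
  first=0(c) contributes 4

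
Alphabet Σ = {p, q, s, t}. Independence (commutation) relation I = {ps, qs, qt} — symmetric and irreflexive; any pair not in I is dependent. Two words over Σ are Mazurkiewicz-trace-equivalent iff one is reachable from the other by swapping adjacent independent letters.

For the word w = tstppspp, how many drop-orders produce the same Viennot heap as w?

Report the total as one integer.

5

0(t) covers ∅
1(s) covers 0:t
2(t) covers 1:s
3(p) covers 2:t
4(p) covers 3:p
5(s) covers 2:t
6(p) covers 4:p
7(p) covers 6:p
floor of heap: 0:t
completions by unplaced set U, small U first (add the entries for U minus each lowest piece of U):
  |U|=1: {5}:1  {7}:1
  |U|=2: {5,7}:2  {6,7}:1
  |U|=3: {4,6,7}:1  {5,6,7}:3
  |U|=4: {3,4,6,7}:1  {4,5,6,7}:4
  |U|=5: {3,4,5,6,7}:5
  |U|=6: {2,3,4,5,6,7}:5
  start at 0(t): 5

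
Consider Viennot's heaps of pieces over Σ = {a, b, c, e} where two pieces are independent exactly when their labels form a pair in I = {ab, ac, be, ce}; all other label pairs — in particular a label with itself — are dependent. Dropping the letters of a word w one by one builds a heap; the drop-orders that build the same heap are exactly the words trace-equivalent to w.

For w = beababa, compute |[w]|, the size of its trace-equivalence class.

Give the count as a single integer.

35

drop 0:b onto floor
drop 1:e onto floor
drop 2:a onto {1:e}
drop 3:b onto {0:b}
drop 4:a onto {2:a}
drop 5:b onto {3:b}
drop 6:a onto {4:a}
ground layer = {0:b, 1:e}
drop-orders for the pieces not yet dropped (sum over which currently-grounded one goes next):
  1 to go: {5} 1  {6} 1
  2 to go: {3,5} 1  {4,6} 1  {5,6} 2
  3 to go: {0,3,5} 1  {2,4,6} 1  {3,5,6} 3  {4,5,6} 3
  4 to go: {0,3,5,6} 4  {1,2,4,6} 1  {2,4,5,6} 4  {3,4,5,6} 6
  5 to go: {0,3,4,5,6} 10  {1,2,4,5,6} 5  {2,3,4,5,6} 10
  if 0:b drops first: 15 orders
  if 1:e drops first: 20 orders
heap linearizations: 35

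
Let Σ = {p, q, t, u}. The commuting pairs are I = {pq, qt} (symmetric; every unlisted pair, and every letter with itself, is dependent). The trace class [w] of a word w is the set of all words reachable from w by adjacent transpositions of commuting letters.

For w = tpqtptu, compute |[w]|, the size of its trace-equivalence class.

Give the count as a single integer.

6

piece 0:t — minimal
piece 1:p rests on {0:t}
piece 2:q — minimal
piece 3:t rests on {1:p}
piece 4:p rests on {3:t}
piece 5:t rests on {4:p}
piece 6:u rests on {2:q, 5:t}
minimal pieces: {0:t, 2:q}
ways to finish when only these pieces remain (= sum over removing one remaining piece with nothing left below it):
  1 left: {6}→1
  2 left: {2,6}→1  {5,6}→1
  3 left: {2,5,6}→2  {4,5,6}→1
  4 left: {2,4,5,6}→3  {3,4,5,6}→1
  5 left: {1,3,4,5,6}→1  {2,3,4,5,6}→4
  placing 0:t first → 5 extensions
  placing 2:q first → 1 extensions
total linear extensions = 6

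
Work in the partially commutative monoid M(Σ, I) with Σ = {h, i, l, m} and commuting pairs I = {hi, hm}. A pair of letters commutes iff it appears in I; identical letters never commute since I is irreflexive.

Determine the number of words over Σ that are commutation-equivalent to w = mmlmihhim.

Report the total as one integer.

piece 0:m — minimal
piece 1:m rests on {0:m}
piece 2:l rests on {1:m}
piece 3:m rests on {2:l}
piece 4:i rests on {3:m}
piece 5:h rests on {2:l}
piece 6:h rests on {5:h}
piece 7:i rests on {4:i}
piece 8:m rests on {7:i}
minimal pieces: {0:m}
ways to finish when only these pieces remain (= sum over removing one remaining piece with nothing left below it):
  1 left: {6}→1  {8}→1
  2 left: {5,6}→1  {6,8}→2  {7,8}→1
  3 left: {4,7,8}→1  {5,6,8}→3  {6,7,8}→3
  4 left: {3,4,7,8}→1  {4,6,7,8}→4  {5,6,7,8}→6
  5 left: {3,4,6,7,8}→5  {4,5,6,7,8}→10
  6 left: {3,4,5,6,7,8}→15
  7 left: {2,3,4,5,6,7,8}→15
  placing 0:m first → 15 extensions

15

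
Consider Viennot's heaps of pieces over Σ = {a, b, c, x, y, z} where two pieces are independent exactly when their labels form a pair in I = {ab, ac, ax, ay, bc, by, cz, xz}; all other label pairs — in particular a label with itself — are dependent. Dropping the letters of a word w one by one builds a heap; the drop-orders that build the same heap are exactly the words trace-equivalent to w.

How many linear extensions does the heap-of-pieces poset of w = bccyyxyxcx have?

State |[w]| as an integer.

drop 0:b onto floor
drop 1:c onto floor
drop 2:c onto {1:c}
drop 3:y onto {2:c}
drop 4:y onto {3:y}
drop 5:x onto {0:b, 4:y}
drop 6:y onto {5:x}
drop 7:x onto {6:y}
drop 8:c onto {7:x}
drop 9:x onto {8:c}
ground layer = {0:b, 1:c}
drop-orders for the pieces not yet dropped (sum over which currently-grounded one goes next):
  1 to go: {9} 1
  2 to go: {8,9} 1
  3 to go: {7,8,9} 1
  4 to go: {6,7,8,9} 1
  5 to go: {5,6,7,8,9} 1
  6 to go: {0,5,6,7,8,9} 1  {4,5,6,7,8,9} 1
  7 to go: {0,4,5,6,7,8,9} 2  {3,4,5,6,7,8,9} 1
  8 to go: {0,3,4,5,6,7,8,9} 3  {2,3,4,5,6,7,8,9} 1
  if 0:b drops first: 1 orders
  if 1:c drops first: 4 orders
heap linearizations: 5

5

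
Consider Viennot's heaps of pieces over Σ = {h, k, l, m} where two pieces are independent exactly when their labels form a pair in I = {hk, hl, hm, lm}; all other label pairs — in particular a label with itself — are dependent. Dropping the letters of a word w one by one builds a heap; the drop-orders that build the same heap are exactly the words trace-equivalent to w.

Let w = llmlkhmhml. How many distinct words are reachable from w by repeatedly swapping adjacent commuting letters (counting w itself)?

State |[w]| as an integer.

#0=l has no predecessor
#1=l depends on [0:l]
#2=m has no predecessor
#3=l depends on [1:l]
#4=k depends on [2:m, 3:l]
#5=h has no predecessor
#6=m depends on [4:k]
#7=h depends on [5:h]
#8=m depends on [6:m]
#9=l depends on [4:k]
sources: [0:l, 2:m, 5:h]
N(rest) = Σ N(rest − s) over sources s of rest; N(one piece) = 1:
  size 1 → [7]=1  [8]=1  [9]=1
  size 2 → [5,7]=1  [6,8]=1  [7,8]=2  [7,9]=2  [8,9]=2
  size 3 → [5,7,8]=3  [5,7,9]=3  [6,7,8]=3  [6,8,9]=3  [7,8,9]=6
  size 4 → [4,6,8,9]=3  [5,6,7,8]=6  [5,7,8,9]=12  [6,7,8,9]=12
  size 5 → [2,4,6,8,9]=3  [3,4,6,8,9]=3  [4,6,7,8,9]=15  [5,6,7,8,9]=30
  size 6 → [1,3,4,6,8,9]=3  [2,3,4,6,8,9]=6  [2,4,6,7,8,9]=18  [3,4,6,7,8,9]=18  [4,5,6,7,8,9]=45
  size 7 → [0,1,3,4,6,8,9]=3  [1,2,3,4,6,8,9]=9  [1,3,4,6,7,8,9]=21  [2,3,4,6,7,8,9]=42  [2,4,5,6,7,8,9]=63  [3,4,5,6,7,8,9]=63
  size 8 → [0,1,2,3,4,6,8,9]=12  [0,1,3,4,6,7,8,9]=24  [1,2,3,4,6,7,8,9]=72  [1,3,4,5,6,7,8,9]=84  [2,3,4,5,6,7,8,9]=168
  first=0(l) contributes 324
  first=2(m) contributes 108
  first=5(h) contributes 108
|[w]| = 540

540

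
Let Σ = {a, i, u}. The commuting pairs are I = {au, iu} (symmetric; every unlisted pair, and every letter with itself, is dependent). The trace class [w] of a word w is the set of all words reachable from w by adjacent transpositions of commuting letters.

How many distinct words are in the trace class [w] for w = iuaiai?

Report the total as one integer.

6

drop 0:i onto floor
drop 1:u onto floor
drop 2:a onto {0:i}
drop 3:i onto {2:a}
drop 4:a onto {3:i}
drop 5:i onto {4:a}
ground layer = {0:i, 1:u}
drop-orders for the pieces not yet dropped (sum over which currently-grounded one goes next):
  1 to go: {1} 1  {5} 1
  2 to go: {1,5} 2  {4,5} 1
  3 to go: {1,4,5} 3  {3,4,5} 1
  4 to go: {1,3,4,5} 4  {2,3,4,5} 1
  if 0:i drops first: 5 orders
  if 1:u drops first: 1 orders
heap linearizations: 6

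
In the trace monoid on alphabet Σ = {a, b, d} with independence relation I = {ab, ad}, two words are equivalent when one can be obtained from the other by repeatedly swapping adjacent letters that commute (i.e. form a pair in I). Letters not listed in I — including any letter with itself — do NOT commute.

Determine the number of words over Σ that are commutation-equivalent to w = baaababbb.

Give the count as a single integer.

126

#0=b has no predecessor
#1=a has no predecessor
#2=a depends on [1:a]
#3=a depends on [2:a]
#4=b depends on [0:b]
#5=a depends on [3:a]
#6=b depends on [4:b]
#7=b depends on [6:b]
#8=b depends on [7:b]
sources: [0:b, 1:a]
N(rest) = Σ N(rest − s) over sources s of rest; N(one piece) = 1:
  size 1 → [5]=1  [8]=1
  size 2 → [3,5]=1  [5,8]=2  [7,8]=1
  size 3 → [2,3,5]=1  [3,5,8]=3  [5,7,8]=3  [6,7,8]=1
  size 4 → [1,2,3,5]=1  [2,3,5,8]=4  [3,5,7,8]=6  [4,6,7,8]=1  [5,6,7,8]=4
  size 5 → [0,4,6,7,8]=1  [1,2,3,5,8]=5  [2,3,5,7,8]=10  [3,5,6,7,8]=10  [4,5,6,7,8]=5
  size 6 → [0,4,5,6,7,8]=6  [1,2,3,5,7,8]=15  [2,3,5,6,7,8]=20  [3,4,5,6,7,8]=15
  size 7 → [0,3,4,5,6,7,8]=21  [1,2,3,5,6,7,8]=35  [2,3,4,5,6,7,8]=35
  first=0(b) contributes 70
  first=1(a) contributes 56
|[w]| = 126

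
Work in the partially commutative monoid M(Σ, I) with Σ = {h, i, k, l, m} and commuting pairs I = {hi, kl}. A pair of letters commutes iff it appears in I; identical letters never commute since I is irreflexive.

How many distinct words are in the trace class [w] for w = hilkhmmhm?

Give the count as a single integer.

0(h) covers ∅
1(i) covers ∅
2(l) covers 0:h, 1:i
3(k) covers 0:h, 1:i
4(h) covers 2:l, 3:k
5(m) covers 4:h
6(m) covers 5:m
7(h) covers 6:m
8(m) covers 7:h
floor of heap: 0:h, 1:i
completions by unplaced set U, small U first (add the entries for U minus each lowest piece of U):
  |U|=1: {8}:1
  |U|=2: {7,8}:1
  |U|=3: {6,7,8}:1
  |U|=4: {5,6,7,8}:1
  |U|=5: {4,5,6,7,8}:1
  |U|=6: {2,4,5,6,7,8}:1  {3,4,5,6,7,8}:1
  |U|=7: {2,3,4,5,6,7,8}:2
  start at 0(h): 2
  start at 1(i): 2
sum over floor = 4

4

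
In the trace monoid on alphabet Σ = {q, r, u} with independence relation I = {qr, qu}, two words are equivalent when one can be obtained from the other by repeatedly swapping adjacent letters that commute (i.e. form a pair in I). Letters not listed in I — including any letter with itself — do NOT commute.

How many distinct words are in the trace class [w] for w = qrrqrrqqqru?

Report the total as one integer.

0(q) covers ∅
1(r) covers ∅
2(r) covers 1:r
3(q) covers 0:q
4(r) covers 2:r
5(r) covers 4:r
6(q) covers 3:q
7(q) covers 6:q
8(q) covers 7:q
9(r) covers 5:r
10(u) covers 9:r
floor of heap: 0:q, 1:r
completions by unplaced set U, small U first (add the entries for U minus each lowest piece of U):
  |U|=1: {8}:1  {10}:1
  |U|=2: {7,8}:1  {8,10}:2  {9,10}:1
  |U|=3: {5,9,10}:1  {6,7,8}:1  {7,8,10}:3  {8,9,10}:3
  |U|=4: {3,6,7,8}:1  {4,5,9,10}:1  {5,8,9,10}:4  {6,7,8,10}:4  {7,8,9,10}:6
  |U|=5: {0,3,6,7,8}:1  {2,4,5,9,10}:1  {3,6,7,8,10}:5  {4,5,8,9,10}:5  {5,7,8,9,10}:10  {6,7,8,9,10}:10
  |U|=6: {0,3,6,7,8,10}:6  {1,2,4,5,9,10}:1  {2,4,5,8,9,10}:6  {3,6,7,8,9,10}:15  {4,5,7,8,9,10}:15  {5,6,7,8,9,10}:20
  |U|=7: {0,3,6,7,8,9,10}:21  {1,2,4,5,8,9,10}:7  {2,4,5,7,8,9,10}:21  {3,5,6,7,8,9,10}:35  {4,5,6,7,8,9,10}:35
  |U|=8: {0,3,5,6,7,8,9,10}:56  {1,2,4,5,7,8,9,10}:28  {2,4,5,6,7,8,9,10}:56  {3,4,5,6,7,8,9,10}:70
  |U|=9: {0,3,4,5,6,7,8,9,10}:126  {1,2,4,5,6,7,8,9,10}:84  {2,3,4,5,6,7,8,9,10}:126
  start at 0(q): 210
  start at 1(r): 252
sum over floor = 462

462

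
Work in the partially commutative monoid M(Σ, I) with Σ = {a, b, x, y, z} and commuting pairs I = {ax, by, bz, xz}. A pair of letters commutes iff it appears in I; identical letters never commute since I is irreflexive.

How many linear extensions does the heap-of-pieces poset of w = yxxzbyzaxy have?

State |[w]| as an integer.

27

#0=y has no predecessor
#1=x depends on [0:y]
#2=x depends on [1:x]
#3=z depends on [0:y]
#4=b depends on [2:x]
#5=y depends on [2:x, 3:z]
#6=z depends on [5:y]
#7=a depends on [4:b, 6:z]
#8=x depends on [4:b, 5:y]
#9=y depends on [7:a, 8:x]
sources: [0:y]
N(rest) = Σ N(rest − s) over sources s of rest; N(one piece) = 1:
  size 1 → [9]=1
  size 2 → [7,9]=1  [8,9]=1
  size 3 → [6,7,9]=1  [7,8,9]=2
  size 4 → [4,7,8,9]=2  [6,7,8,9]=3
  size 5 → [4,6,7,8,9]=5  [5,6,7,8,9]=3
  size 6 → [3,5,6,7,8,9]=3  [4,5,6,7,8,9]=8
  size 7 → [2,4,5,6,7,8,9]=8  [3,4,5,6,7,8,9]=11
  size 8 → [1,2,4,5,6,7,8,9]=8  [2,3,4,5,6,7,8,9]=19
  first=0(y) contributes 27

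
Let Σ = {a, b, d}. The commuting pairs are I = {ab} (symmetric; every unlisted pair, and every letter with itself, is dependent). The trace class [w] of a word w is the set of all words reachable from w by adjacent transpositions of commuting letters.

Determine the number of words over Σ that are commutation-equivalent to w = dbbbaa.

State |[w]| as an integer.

0(d) covers ∅
1(b) covers 0:d
2(b) covers 1:b
3(b) covers 2:b
4(a) covers 0:d
5(a) covers 4:a
floor of heap: 0:d
completions by unplaced set U, small U first (add the entries for U minus each lowest piece of U):
  |U|=1: {3}:1  {5}:1
  |U|=2: {2,3}:1  {3,5}:2  {4,5}:1
  |U|=3: {1,2,3}:1  {2,3,5}:3  {3,4,5}:3
  |U|=4: {1,2,3,5}:4  {2,3,4,5}:6
  start at 0(d): 10

10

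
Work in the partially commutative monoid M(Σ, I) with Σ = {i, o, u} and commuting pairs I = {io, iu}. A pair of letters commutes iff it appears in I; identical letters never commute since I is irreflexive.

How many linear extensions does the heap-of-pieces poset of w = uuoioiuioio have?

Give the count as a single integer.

330

#0=u has no predecessor
#1=u depends on [0:u]
#2=o depends on [1:u]
#3=i has no predecessor
#4=o depends on [2:o]
#5=i depends on [3:i]
#6=u depends on [4:o]
#7=i depends on [5:i]
#8=o depends on [6:u]
#9=i depends on [7:i]
#10=o depends on [8:o]
sources: [0:u, 3:i]
N(rest) = Σ N(rest − s) over sources s of rest; N(one piece) = 1:
  size 1 → [9]=1  [10]=1
  size 2 → [7,9]=1  [8,10]=1  [9,10]=2
  size 3 → [5,7,9]=1  [6,8,10]=1  [7,9,10]=3  [8,9,10]=3
  size 4 → [3,5,7,9]=1  [4,6,8,10]=1  [5,7,9,10]=4  [6,8,9,10]=4  [7,8,9,10]=6
  size 5 → [2,4,6,8,10]=1  [3,5,7,9,10]=5  [4,6,8,9,10]=5  [5,7,8,9,10]=10  [6,7,8,9,10]=10
  size 6 → [1,2,4,6,8,10]=1  [2,4,6,8,9,10]=6  [3,5,7,8,9,10]=15  [4,6,7,8,9,10]=15  [5,6,7,8,9,10]=20
  size 7 → [0,1,2,4,6,8,10]=1  [1,2,4,6,8,9,10]=7  [2,4,6,7,8,9,10]=21  [3,5,6,7,8,9,10]=35  [4,5,6,7,8,9,10]=35
  size 8 → [0,1,2,4,6,8,9,10]=8  [1,2,4,6,7,8,9,10]=28  [2,4,5,6,7,8,9,10]=56  [3,4,5,6,7,8,9,10]=70
  size 9 → [0,1,2,4,6,7,8,9,10]=36  [1,2,4,5,6,7,8,9,10]=84  [2,3,4,5,6,7,8,9,10]=126
  first=0(u) contributes 210
  first=3(i) contributes 120
|[w]| = 330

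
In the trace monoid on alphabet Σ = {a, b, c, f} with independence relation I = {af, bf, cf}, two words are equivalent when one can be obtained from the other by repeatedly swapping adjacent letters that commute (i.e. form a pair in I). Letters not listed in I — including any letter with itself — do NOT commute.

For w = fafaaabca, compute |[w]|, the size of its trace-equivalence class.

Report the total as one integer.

36

#0=f has no predecessor
#1=a has no predecessor
#2=f depends on [0:f]
#3=a depends on [1:a]
#4=a depends on [3:a]
#5=a depends on [4:a]
#6=b depends on [5:a]
#7=c depends on [6:b]
#8=a depends on [7:c]
sources: [0:f, 1:a]
N(rest) = Σ N(rest − s) over sources s of rest; N(one piece) = 1:
  size 1 → [2]=1  [8]=1
  size 2 → [0,2]=1  [2,8]=2  [7,8]=1
  size 3 → [0,2,8]=3  [2,7,8]=3  [6,7,8]=1
  size 4 → [0,2,7,8]=6  [2,6,7,8]=4  [5,6,7,8]=1
  size 5 → [0,2,6,7,8]=10  [2,5,6,7,8]=5  [4,5,6,7,8]=1
  size 6 → [0,2,5,6,7,8]=15  [2,4,5,6,7,8]=6  [3,4,5,6,7,8]=1
  size 7 → [0,2,4,5,6,7,8]=21  [1,3,4,5,6,7,8]=1  [2,3,4,5,6,7,8]=7
  first=0(f) contributes 8
  first=1(a) contributes 28
|[w]| = 36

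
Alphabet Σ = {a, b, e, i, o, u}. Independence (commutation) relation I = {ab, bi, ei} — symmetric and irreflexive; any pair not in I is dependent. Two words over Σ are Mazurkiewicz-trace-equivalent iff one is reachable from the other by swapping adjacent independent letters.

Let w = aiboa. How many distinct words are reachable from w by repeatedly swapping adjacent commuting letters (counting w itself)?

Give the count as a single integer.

3

drop 0:a onto floor
drop 1:i onto {0:a}
drop 2:b onto floor
drop 3:o onto {1:i, 2:b}
drop 4:a onto {3:o}
ground layer = {0:a, 2:b}
drop-orders for the pieces not yet dropped (sum over which currently-grounded one goes next):
  1 to go: {4} 1
  2 to go: {3,4} 1
  3 to go: {1,3,4} 1  {2,3,4} 1
  if 0:a drops first: 2 orders
  if 2:b drops first: 1 orders
heap linearizations: 3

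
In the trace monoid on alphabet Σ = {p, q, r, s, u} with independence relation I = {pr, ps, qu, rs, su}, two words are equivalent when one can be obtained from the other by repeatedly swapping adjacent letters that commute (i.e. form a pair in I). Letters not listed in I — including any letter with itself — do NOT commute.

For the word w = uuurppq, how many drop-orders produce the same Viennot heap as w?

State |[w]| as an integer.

3

0(u) covers ∅
1(u) covers 0:u
2(u) covers 1:u
3(r) covers 2:u
4(p) covers 2:u
5(p) covers 4:p
6(q) covers 3:r, 5:p
floor of heap: 0:u
completions by unplaced set U, small U first (add the entries for U minus each lowest piece of U):
  |U|=1: {6}:1
  |U|=2: {3,6}:1  {5,6}:1
  |U|=3: {3,5,6}:2  {4,5,6}:1
  |U|=4: {3,4,5,6}:3
  |U|=5: {2,3,4,5,6}:3
  start at 0(u): 3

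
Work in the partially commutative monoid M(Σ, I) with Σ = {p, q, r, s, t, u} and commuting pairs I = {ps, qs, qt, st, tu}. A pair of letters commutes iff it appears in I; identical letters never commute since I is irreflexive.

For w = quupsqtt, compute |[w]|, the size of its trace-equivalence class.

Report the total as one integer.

15

0(q) covers ∅
1(u) covers 0:q
2(u) covers 1:u
3(p) covers 2:u
4(s) covers 2:u
5(q) covers 3:p
6(t) covers 3:p
7(t) covers 6:t
floor of heap: 0:q
completions by unplaced set U, small U first (add the entries for U minus each lowest piece of U):
  |U|=1: {4}:1  {5}:1  {7}:1
  |U|=2: {4,5}:2  {4,7}:2  {5,7}:2  {6,7}:1
  |U|=3: {4,5,7}:6  {4,6,7}:3  {5,6,7}:3
  |U|=4: {3,5,6,7}:3  {4,5,6,7}:12
  |U|=5: {3,4,5,6,7}:15
  |U|=6: {2,3,4,5,6,7}:15
  start at 0(q): 15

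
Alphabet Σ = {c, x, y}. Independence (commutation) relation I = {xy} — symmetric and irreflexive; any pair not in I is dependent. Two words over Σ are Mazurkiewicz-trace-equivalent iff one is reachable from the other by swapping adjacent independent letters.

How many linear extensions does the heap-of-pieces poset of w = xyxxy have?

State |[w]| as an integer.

#0=x has no predecessor
#1=y has no predecessor
#2=x depends on [0:x]
#3=x depends on [2:x]
#4=y depends on [1:y]
sources: [0:x, 1:y]
N(rest) = Σ N(rest − s) over sources s of rest; N(one piece) = 1:
  size 1 → [3]=1  [4]=1
  size 2 → [1,4]=1  [2,3]=1  [3,4]=2
  size 3 → [0,2,3]=1  [1,3,4]=3  [2,3,4]=3
  first=0(x) contributes 6
  first=1(y) contributes 4
|[w]| = 10

10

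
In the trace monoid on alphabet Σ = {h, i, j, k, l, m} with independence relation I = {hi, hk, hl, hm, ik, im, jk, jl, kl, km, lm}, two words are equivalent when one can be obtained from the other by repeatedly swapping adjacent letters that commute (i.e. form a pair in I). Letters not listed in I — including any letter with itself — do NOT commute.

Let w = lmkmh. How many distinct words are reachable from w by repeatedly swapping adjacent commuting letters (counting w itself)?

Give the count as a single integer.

drop 0:l onto floor
drop 1:m onto floor
drop 2:k onto floor
drop 3:m onto {1:m}
drop 4:h onto floor
ground layer = {0:l, 1:m, 2:k, 4:h}
drop-orders for the pieces not yet dropped (sum over which currently-grounded one goes next):
  1 to go: {0} 1  {2} 1  {3} 1  {4} 1
  2 to go: {0,2} 2  {0,3} 2  {0,4} 2  {1,3} 1  {2,3} 2  {2,4} 2  {3,4} 2
  3 to go: {0,1,3} 3  {0,2,3} 6  {0,2,4} 6  {0,3,4} 6  {1,2,3} 3  {1,3,4} 3  {2,3,4} 6
  if 0:l drops first: 12 orders
  if 1:m drops first: 24 orders
  if 2:k drops first: 12 orders
  if 4:h drops first: 12 orders
heap linearizations: 60

60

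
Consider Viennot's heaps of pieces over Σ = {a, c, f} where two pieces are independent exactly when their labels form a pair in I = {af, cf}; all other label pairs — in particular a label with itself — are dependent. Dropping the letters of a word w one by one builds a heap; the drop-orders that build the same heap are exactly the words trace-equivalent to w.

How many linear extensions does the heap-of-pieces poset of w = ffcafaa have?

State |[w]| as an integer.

0(f) covers ∅
1(f) covers 0:f
2(c) covers ∅
3(a) covers 2:c
4(f) covers 1:f
5(a) covers 3:a
6(a) covers 5:a
floor of heap: 0:f, 2:c
completions by unplaced set U, small U first (add the entries for U minus each lowest piece of U):
  |U|=1: {4}:1  {6}:1
  |U|=2: {1,4}:1  {4,6}:2  {5,6}:1
  |U|=3: {0,1,4}:1  {1,4,6}:3  {3,5,6}:1  {4,5,6}:3
  |U|=4: {0,1,4,6}:4  {1,4,5,6}:6  {2,3,5,6}:1  {3,4,5,6}:4
  |U|=5: {0,1,4,5,6}:10  {1,3,4,5,6}:10  {2,3,4,5,6}:5
  start at 0(f): 15
  start at 2(c): 20
sum over floor = 35

35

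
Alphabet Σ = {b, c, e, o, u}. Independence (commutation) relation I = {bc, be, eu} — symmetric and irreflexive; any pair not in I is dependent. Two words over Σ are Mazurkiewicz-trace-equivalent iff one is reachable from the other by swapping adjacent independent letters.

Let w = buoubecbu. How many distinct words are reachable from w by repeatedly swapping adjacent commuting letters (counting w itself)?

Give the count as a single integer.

9

drop 0:b onto floor
drop 1:u onto {0:b}
drop 2:o onto {1:u}
drop 3:u onto {2:o}
drop 4:b onto {3:u}
drop 5:e onto {2:o}
drop 6:c onto {3:u, 5:e}
drop 7:b onto {4:b}
drop 8:u onto {6:c, 7:b}
ground layer = {0:b}
drop-orders for the pieces not yet dropped (sum over which currently-grounded one goes next):
  1 to go: {8} 1
  2 to go: {6,8} 1  {7,8} 1
  3 to go: {4,7,8} 1  {5,6,8} 1  {6,7,8} 2
  4 to go: {4,6,7,8} 3  {5,6,7,8} 3
  5 to go: {3,4,6,7,8} 3  {4,5,6,7,8} 6
  6 to go: {3,4,5,6,7,8} 9
  7 to go: {2,3,4,5,6,7,8} 9
  if 0:b drops first: 9 orders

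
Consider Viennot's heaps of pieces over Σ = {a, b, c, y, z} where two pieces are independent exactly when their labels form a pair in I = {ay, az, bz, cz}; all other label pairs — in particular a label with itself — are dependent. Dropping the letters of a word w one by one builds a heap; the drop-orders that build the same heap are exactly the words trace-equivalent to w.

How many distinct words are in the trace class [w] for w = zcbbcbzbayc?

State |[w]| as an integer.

drop 0:z onto floor
drop 1:c onto floor
drop 2:b onto {1:c}
drop 3:b onto {2:b}
drop 4:c onto {3:b}
drop 5:b onto {4:c}
drop 6:z onto {0:z}
drop 7:b onto {5:b}
drop 8:a onto {7:b}
drop 9:y onto {6:z, 7:b}
drop 10:c onto {8:a, 9:y}
ground layer = {0:z, 1:c}
drop-orders for the pieces not yet dropped (sum over which currently-grounded one goes next):
  1 to go: {10} 1
  2 to go: {8,10} 1  {9,10} 1
  3 to go: {6,9,10} 1  {8,9,10} 2
  4 to go: {0,6,9,10} 1  {6,8,9,10} 3  {7,8,9,10} 2
  5 to go: {0,6,8,9,10} 4  {5,7,8,9,10} 2  {6,7,8,9,10} 5
  6 to go: {0,6,7,8,9,10} 9  {4,5,7,8,9,10} 2  {5,6,7,8,9,10} 7
  7 to go: {0,5,6,7,8,9,10} 16  {3,4,5,7,8,9,10} 2  {4,5,6,7,8,9,10} 9
  8 to go: {0,4,5,6,7,8,9,10} 25  {2,3,4,5,7,8,9,10} 2  {3,4,5,6,7,8,9,10} 11
  9 to go: {0,3,4,5,6,7,8,9,10} 36  {1,2,3,4,5,7,8,9,10} 2  {2,3,4,5,6,7,8,9,10} 13
  if 0:z drops first: 15 orders
  if 1:c drops first: 49 orders
heap linearizations: 64

64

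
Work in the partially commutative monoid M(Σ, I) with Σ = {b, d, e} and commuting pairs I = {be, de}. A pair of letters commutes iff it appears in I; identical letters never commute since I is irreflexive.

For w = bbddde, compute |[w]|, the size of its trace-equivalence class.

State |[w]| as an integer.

drop 0:b onto floor
drop 1:b onto {0:b}
drop 2:d onto {1:b}
drop 3:d onto {2:d}
drop 4:d onto {3:d}
drop 5:e onto floor
ground layer = {0:b, 5:e}
drop-orders for the pieces not yet dropped (sum over which currently-grounded one goes next):
  1 to go: {4} 1  {5} 1
  2 to go: {3,4} 1  {4,5} 2
  3 to go: {2,3,4} 1  {3,4,5} 3
  4 to go: {1,2,3,4} 1  {2,3,4,5} 4
  if 0:b drops first: 5 orders
  if 5:e drops first: 1 orders
heap linearizations: 6

6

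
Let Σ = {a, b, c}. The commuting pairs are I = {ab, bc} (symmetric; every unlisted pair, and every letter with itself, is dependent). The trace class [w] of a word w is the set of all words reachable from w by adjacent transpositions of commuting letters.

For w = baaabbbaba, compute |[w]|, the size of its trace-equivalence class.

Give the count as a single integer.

0(b) covers ∅
1(a) covers ∅
2(a) covers 1:a
3(a) covers 2:a
4(b) covers 0:b
5(b) covers 4:b
6(b) covers 5:b
7(a) covers 3:a
8(b) covers 6:b
9(a) covers 7:a
floor of heap: 0:b, 1:a
completions by unplaced set U, small U first (add the entries for U minus each lowest piece of U):
  |U|=1: {8}:1  {9}:1
  |U|=2: {6,8}:1  {7,9}:1  {8,9}:2
  |U|=3: {3,7,9}:1  {5,6,8}:1  {6,8,9}:3  {7,8,9}:3
  |U|=4: {2,3,7,9}:1  {3,7,8,9}:4  {4,5,6,8}:1  {5,6,8,9}:4  {6,7,8,9}:6
  |U|=5: {0,4,5,6,8}:1  {1,2,3,7,9}:1  {2,3,7,8,9}:5  {3,6,7,8,9}:10  {4,5,6,8,9}:5  {5,6,7,8,9}:10
  |U|=6: {0,4,5,6,8,9}:6  {1,2,3,7,8,9}:6  {2,3,6,7,8,9}:15  {3,5,6,7,8,9}:20  {4,5,6,7,8,9}:15
  |U|=7: {0,4,5,6,7,8,9}:21  {1,2,3,6,7,8,9}:21  {2,3,5,6,7,8,9}:35  {3,4,5,6,7,8,9}:35
  |U|=8: {0,3,4,5,6,7,8,9}:56  {1,2,3,5,6,7,8,9}:56  {2,3,4,5,6,7,8,9}:70
  start at 0(b): 126
  start at 1(a): 126
sum over floor = 252

252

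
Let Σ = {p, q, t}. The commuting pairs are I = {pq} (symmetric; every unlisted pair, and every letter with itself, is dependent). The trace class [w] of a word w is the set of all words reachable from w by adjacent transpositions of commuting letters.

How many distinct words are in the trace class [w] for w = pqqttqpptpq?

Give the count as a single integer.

18

#0=p has no predecessor
#1=q has no predecessor
#2=q depends on [1:q]
#3=t depends on [0:p, 2:q]
#4=t depends on [3:t]
#5=q depends on [4:t]
#6=p depends on [4:t]
#7=p depends on [6:p]
#8=t depends on [5:q, 7:p]
#9=p depends on [8:t]
#10=q depends on [8:t]
sources: [0:p, 1:q]
N(rest) = Σ N(rest − s) over sources s of rest; N(one piece) = 1:
  size 1 → [9]=1  [10]=1
  size 2 → [9,10]=2
  size 3 → [8,9,10]=2
  size 4 → [5,8,9,10]=2  [7,8,9,10]=2
  size 5 → [5,7,8,9,10]=4  [6,7,8,9,10]=2
  size 6 → [5,6,7,8,9,10]=6
  size 7 → [4,5,6,7,8,9,10]=6
  size 8 → [3,4,5,6,7,8,9,10]=6
  size 9 → [0,3,4,5,6,7,8,9,10]=6  [2,3,4,5,6,7,8,9,10]=6
  first=0(p) contributes 6
  first=1(q) contributes 12
|[w]| = 18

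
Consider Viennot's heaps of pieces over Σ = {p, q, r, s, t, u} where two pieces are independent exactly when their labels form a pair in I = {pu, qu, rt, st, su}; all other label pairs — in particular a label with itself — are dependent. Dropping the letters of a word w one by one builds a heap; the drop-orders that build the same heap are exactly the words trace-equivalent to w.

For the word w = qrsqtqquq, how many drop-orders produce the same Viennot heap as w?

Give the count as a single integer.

4

0(q) covers ∅
1(r) covers 0:q
2(s) covers 1:r
3(q) covers 2:s
4(t) covers 3:q
5(q) covers 4:t
6(q) covers 5:q
7(u) covers 4:t
8(q) covers 6:q
floor of heap: 0:q
completions by unplaced set U, small U first (add the entries for U minus each lowest piece of U):
  |U|=1: {7}:1  {8}:1
  |U|=2: {6,8}:1  {7,8}:2
  |U|=3: {5,6,8}:1  {6,7,8}:3
  |U|=4: {5,6,7,8}:4
  |U|=5: {4,5,6,7,8}:4
  |U|=6: {3,4,5,6,7,8}:4
  |U|=7: {2,3,4,5,6,7,8}:4
  start at 0(q): 4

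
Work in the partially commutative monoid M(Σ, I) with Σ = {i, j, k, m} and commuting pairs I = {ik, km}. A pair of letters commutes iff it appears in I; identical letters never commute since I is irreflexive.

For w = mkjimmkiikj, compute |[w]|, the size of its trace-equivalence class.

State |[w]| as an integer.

#0=m has no predecessor
#1=k has no predecessor
#2=j depends on [0:m, 1:k]
#3=i depends on [2:j]
#4=m depends on [3:i]
#5=m depends on [4:m]
#6=k depends on [2:j]
#7=i depends on [5:m]
#8=i depends on [7:i]
#9=k depends on [6:k]
#10=j depends on [8:i, 9:k]
sources: [0:m, 1:k]
N(rest) = Σ N(rest − s) over sources s of rest; N(one piece) = 1:
  size 1 → [10]=1
  size 2 → [8,10]=1  [9,10]=1
  size 3 → [6,9,10]=1  [7,8,10]=1  [8,9,10]=2
  size 4 → [5,7,8,10]=1  [6,8,9,10]=3  [7,8,9,10]=3
  size 5 → [4,5,7,8,10]=1  [5,7,8,9,10]=4  [6,7,8,9,10]=6
  size 6 → [3,4,5,7,8,10]=1  [4,5,7,8,9,10]=5  [5,6,7,8,9,10]=10
  size 7 → [3,4,5,7,8,9,10]=6  [4,5,6,7,8,9,10]=15
  size 8 → [3,4,5,6,7,8,9,10]=21
  size 9 → [2,3,4,5,6,7,8,9,10]=21
  first=0(m) contributes 21
  first=1(k) contributes 21
|[w]| = 42

42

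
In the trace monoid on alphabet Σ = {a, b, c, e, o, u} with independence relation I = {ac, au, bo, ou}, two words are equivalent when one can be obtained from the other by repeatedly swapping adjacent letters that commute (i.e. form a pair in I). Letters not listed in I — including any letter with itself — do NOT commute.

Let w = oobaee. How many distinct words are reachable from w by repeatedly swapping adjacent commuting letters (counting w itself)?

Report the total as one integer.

0(o) covers ∅
1(o) covers 0:o
2(b) covers ∅
3(a) covers 1:o, 2:b
4(e) covers 3:a
5(e) covers 4:e
floor of heap: 0:o, 2:b
completions by unplaced set U, small U first (add the entries for U minus each lowest piece of U):
  |U|=1: {5}:1
  |U|=2: {4,5}:1
  |U|=3: {3,4,5}:1
  |U|=4: {1,3,4,5}:1  {2,3,4,5}:1
  start at 0(o): 2
  start at 2(b): 1
sum over floor = 3

3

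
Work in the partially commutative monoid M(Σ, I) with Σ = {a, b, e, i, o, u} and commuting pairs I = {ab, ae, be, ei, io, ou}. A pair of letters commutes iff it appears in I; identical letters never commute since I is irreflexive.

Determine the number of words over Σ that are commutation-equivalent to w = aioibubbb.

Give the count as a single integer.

3

drop 0:a onto floor
drop 1:i onto {0:a}
drop 2:o onto {0:a}
drop 3:i onto {1:i}
drop 4:b onto {2:o, 3:i}
drop 5:u onto {4:b}
drop 6:b onto {5:u}
drop 7:b onto {6:b}
drop 8:b onto {7:b}
ground layer = {0:a}
drop-orders for the pieces not yet dropped (sum over which currently-grounded one goes next):
  1 to go: {8} 1
  2 to go: {7,8} 1
  3 to go: {6,7,8} 1
  4 to go: {5,6,7,8} 1
  5 to go: {4,5,6,7,8} 1
  6 to go: {2,4,5,6,7,8} 1  {3,4,5,6,7,8} 1
  7 to go: {1,3,4,5,6,7,8} 1  {2,3,4,5,6,7,8} 2
  if 0:a drops first: 3 orders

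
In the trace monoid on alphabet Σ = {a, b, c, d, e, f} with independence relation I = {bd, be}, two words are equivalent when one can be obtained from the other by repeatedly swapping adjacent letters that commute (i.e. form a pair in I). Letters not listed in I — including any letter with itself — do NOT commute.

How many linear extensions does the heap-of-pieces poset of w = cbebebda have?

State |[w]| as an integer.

20

drop 0:c onto floor
drop 1:b onto {0:c}
drop 2:e onto {0:c}
drop 3:b onto {1:b}
drop 4:e onto {2:e}
drop 5:b onto {3:b}
drop 6:d onto {4:e}
drop 7:a onto {5:b, 6:d}
ground layer = {0:c}
drop-orders for the pieces not yet dropped (sum over which currently-grounded one goes next):
  1 to go: {7} 1
  2 to go: {5,7} 1  {6,7} 1
  3 to go: {3,5,7} 1  {4,6,7} 1  {5,6,7} 2
  4 to go: {1,3,5,7} 1  {2,4,6,7} 1  {3,5,6,7} 3  {4,5,6,7} 3
  5 to go: {1,3,5,6,7} 4  {2,4,5,6,7} 4  {3,4,5,6,7} 6
  6 to go: {1,3,4,5,6,7} 10  {2,3,4,5,6,7} 10
  if 0:c drops first: 20 orders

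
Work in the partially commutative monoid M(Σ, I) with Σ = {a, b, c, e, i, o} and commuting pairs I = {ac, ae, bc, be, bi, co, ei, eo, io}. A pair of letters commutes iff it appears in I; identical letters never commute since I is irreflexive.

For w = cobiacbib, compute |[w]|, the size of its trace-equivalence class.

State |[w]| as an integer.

#0=c has no predecessor
#1=o has no predecessor
#2=b depends on [1:o]
#3=i depends on [0:c]
#4=a depends on [2:b, 3:i]
#5=c depends on [3:i]
#6=b depends on [4:a]
#7=i depends on [4:a, 5:c]
#8=b depends on [6:b]
sources: [0:c, 1:o]
N(rest) = Σ N(rest − s) over sources s of rest; N(one piece) = 1:
  size 1 → [7]=1  [8]=1
  size 2 → [5,7]=1  [6,8]=1  [7,8]=2
  size 3 → [5,7,8]=3  [6,7,8]=3
  size 4 → [4,6,7,8]=3  [5,6,7,8]=6
  size 5 → [2,4,6,7,8]=3  [4,5,6,7,8]=9
  size 6 → [1,2,4,6,7,8]=3  [2,4,5,6,7,8]=12  [3,4,5,6,7,8]=9
  size 7 → [0,3,4,5,6,7,8]=9  [1,2,4,5,6,7,8]=15  [2,3,4,5,6,7,8]=21
  first=0(c) contributes 36
  first=1(o) contributes 30
|[w]| = 66

66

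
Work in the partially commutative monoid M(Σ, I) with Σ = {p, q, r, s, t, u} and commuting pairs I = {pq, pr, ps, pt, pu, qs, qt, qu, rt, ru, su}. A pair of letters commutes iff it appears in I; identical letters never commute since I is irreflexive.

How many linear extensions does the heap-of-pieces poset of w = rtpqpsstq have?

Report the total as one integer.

piece 0:r — minimal
piece 1:t — minimal
piece 2:p — minimal
piece 3:q rests on {0:r}
piece 4:p rests on {2:p}
piece 5:s rests on {0:r, 1:t}
piece 6:s rests on {5:s}
piece 7:t rests on {6:s}
piece 8:q rests on {3:q}
minimal pieces: {0:r, 1:t, 2:p}
ways to finish when only these pieces remain (= sum over removing one remaining piece with nothing left below it):
  1 left: {4}→1  {7}→1  {8}→1
  2 left: {2,4}→1  {3,8}→1  {4,7}→2  {4,8}→2  {6,7}→1  {7,8}→2
  3 left: {2,4,7}→3  {2,4,8}→3  {3,4,8}→3  {3,7,8}→3  {4,6,7}→3  {4,7,8}→6  {5,6,7}→1  {6,7,8}→3
  4 left: {1,5,6,7}→1  {2,3,4,8}→6  {2,4,6,7}→6  {2,4,7,8}→12  {3,4,7,8}→12  {3,6,7,8}→6  {4,5,6,7}→4  {4,6,7,8}→12  {5,6,7,8}→4
  5 left: {1,4,5,6,7}→5  {1,5,6,7,8}→5  {2,3,4,7,8}→30  {2,4,5,6,7}→10  {2,4,6,7,8}→30  {3,4,6,7,8}→30  {3,5,6,7,8}→10  {4,5,6,7,8}→20
  6 left: {0,3,5,6,7,8}→10  {1,2,4,5,6,7}→15  {1,3,5,6,7,8}→15  {1,4,5,6,7,8}→30  {2,3,4,6,7,8}→90  {2,4,5,6,7,8}→60  {3,4,5,6,7,8}→60
  7 left: {0,1,3,5,6,7,8}→25  {0,3,4,5,6,7,8}→70  {1,2,4,5,6,7,8}→105  {1,3,4,5,6,7,8}→105  {2,3,4,5,6,7,8}→210
  placing 0:r first → 420 extensions
  placing 1:t first → 280 extensions
  placing 2:p first → 200 extensions
total linear extensions = 900

900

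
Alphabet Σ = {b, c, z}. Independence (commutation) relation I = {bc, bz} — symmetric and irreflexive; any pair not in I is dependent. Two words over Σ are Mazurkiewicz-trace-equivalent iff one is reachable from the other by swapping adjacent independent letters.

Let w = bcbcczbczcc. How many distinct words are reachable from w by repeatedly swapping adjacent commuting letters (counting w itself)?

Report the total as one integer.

0(b) covers ∅
1(c) covers ∅
2(b) covers 0:b
3(c) covers 1:c
4(c) covers 3:c
5(z) covers 4:c
6(b) covers 2:b
7(c) covers 5:z
8(z) covers 7:c
9(c) covers 8:z
10(c) covers 9:c
floor of heap: 0:b, 1:c
completions by unplaced set U, small U first (add the entries for U minus each lowest piece of U):
  |U|=1: {6}:1  {10}:1
  |U|=2: {2,6}:1  {6,10}:2  {9,10}:1
  |U|=3: {0,2,6}:1  {2,6,10}:3  {6,9,10}:3  {8,9,10}:1
  |U|=4: {0,2,6,10}:4  {2,6,9,10}:6  {6,8,9,10}:4  {7,8,9,10}:1
  |U|=5: {0,2,6,9,10}:10  {2,6,8,9,10}:10  {5,7,8,9,10}:1  {6,7,8,9,10}:5
  |U|=6: {0,2,6,8,9,10}:20  {2,6,7,8,9,10}:15  {4,5,7,8,9,10}:1  {5,6,7,8,9,10}:6
  |U|=7: {0,2,6,7,8,9,10}:35  {2,5,6,7,8,9,10}:21  {3,4,5,7,8,9,10}:1  {4,5,6,7,8,9,10}:7
  |U|=8: {0,2,5,6,7,8,9,10}:56  {1,3,4,5,7,8,9,10}:1  {2,4,5,6,7,8,9,10}:28  {3,4,5,6,7,8,9,10}:8
  |U|=9: {0,2,4,5,6,7,8,9,10}:84  {1,3,4,5,6,7,8,9,10}:9  {2,3,4,5,6,7,8,9,10}:36
  start at 0(b): 45
  start at 1(c): 120
sum over floor = 165

165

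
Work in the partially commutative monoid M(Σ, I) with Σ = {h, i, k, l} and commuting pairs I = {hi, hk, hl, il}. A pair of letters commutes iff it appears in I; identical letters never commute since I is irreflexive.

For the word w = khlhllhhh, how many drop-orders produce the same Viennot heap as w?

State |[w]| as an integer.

drop 0:k onto floor
drop 1:h onto floor
drop 2:l onto {0:k}
drop 3:h onto {1:h}
drop 4:l onto {2:l}
drop 5:l onto {4:l}
drop 6:h onto {3:h}
drop 7:h onto {6:h}
drop 8:h onto {7:h}
ground layer = {0:k, 1:h}
drop-orders for the pieces not yet dropped (sum over which currently-grounded one goes next):
  1 to go: {5} 1  {8} 1
  2 to go: {4,5} 1  {5,8} 2  {7,8} 1
  3 to go: {2,4,5} 1  {4,5,8} 3  {5,7,8} 3  {6,7,8} 1
  4 to go: {0,2,4,5} 1  {2,4,5,8} 4  {3,6,7,8} 1  {4,5,7,8} 6  {5,6,7,8} 4
  5 to go: {0,2,4,5,8} 5  {1,3,6,7,8} 1  {2,4,5,7,8} 10  {3,5,6,7,8} 5  {4,5,6,7,8} 10
  6 to go: {0,2,4,5,7,8} 15  {1,3,5,6,7,8} 6  {2,4,5,6,7,8} 20  {3,4,5,6,7,8} 15
  7 to go: {0,2,4,5,6,7,8} 35  {1,3,4,5,6,7,8} 21  {2,3,4,5,6,7,8} 35
  if 0:k drops first: 56 orders
  if 1:h drops first: 70 orders
heap linearizations: 126

126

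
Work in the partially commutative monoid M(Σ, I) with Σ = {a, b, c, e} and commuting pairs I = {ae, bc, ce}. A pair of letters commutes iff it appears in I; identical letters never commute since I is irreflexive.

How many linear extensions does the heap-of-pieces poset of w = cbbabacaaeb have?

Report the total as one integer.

0(c) covers ∅
1(b) covers ∅
2(b) covers 1:b
3(a) covers 0:c, 2:b
4(b) covers 3:a
5(a) covers 4:b
6(c) covers 5:a
7(a) covers 6:c
8(a) covers 7:a
9(e) covers 4:b
10(b) covers 8:a, 9:e
floor of heap: 0:c, 1:b
completions by unplaced set U, small U first (add the entries for U minus each lowest piece of U):
  |U|=1: {10}:1
  |U|=2: {8,10}:1  {9,10}:1
  |U|=3: {7,8,10}:1  {8,9,10}:2
  |U|=4: {6,7,8,10}:1  {7,8,9,10}:3
  |U|=5: {5,6,7,8,10}:1  {6,7,8,9,10}:4
  |U|=6: {5,6,7,8,9,10}:5
  |U|=7: {4,5,6,7,8,9,10}:5
  |U|=8: {3,4,5,6,7,8,9,10}:5
  |U|=9: {0,3,4,5,6,7,8,9,10}:5  {2,3,4,5,6,7,8,9,10}:5
  start at 0(c): 5
  start at 1(b): 10
sum over floor = 15

15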